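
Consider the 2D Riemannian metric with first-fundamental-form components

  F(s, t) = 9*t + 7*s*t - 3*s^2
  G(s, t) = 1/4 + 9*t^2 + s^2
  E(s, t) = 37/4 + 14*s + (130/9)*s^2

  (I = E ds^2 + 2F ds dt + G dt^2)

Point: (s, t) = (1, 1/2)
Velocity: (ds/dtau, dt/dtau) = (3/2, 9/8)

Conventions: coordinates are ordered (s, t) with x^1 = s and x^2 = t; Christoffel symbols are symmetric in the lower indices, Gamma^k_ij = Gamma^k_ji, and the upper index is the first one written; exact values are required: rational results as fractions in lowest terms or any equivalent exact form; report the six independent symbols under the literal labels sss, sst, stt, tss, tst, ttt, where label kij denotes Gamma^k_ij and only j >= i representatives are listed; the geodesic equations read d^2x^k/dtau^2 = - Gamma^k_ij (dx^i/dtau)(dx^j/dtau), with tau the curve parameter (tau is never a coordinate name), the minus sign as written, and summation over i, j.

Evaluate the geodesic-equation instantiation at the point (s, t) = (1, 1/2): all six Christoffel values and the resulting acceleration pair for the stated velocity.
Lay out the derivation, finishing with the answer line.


E = 1357/36, F = 5, G = 7/2 at the point
E_s = 386/9, E_t = 0, F_s = -5/2, F_t = 16, G_s = 2, G_t = 9
EG - F^2 = 7699/72;  g^inv = (72/7699) * [[7/2, -5], [-5, 1357/36]]
first-kind symbols [ij,l] = (1/2)(d_i g_jl + d_j g_il - d_l g_ij): [ss,s] = E_s/2 = 193/9, [ss,t] = F_s - E_t/2 = -5/2, [st,s] = E_t/2 = 0, [st,t] = G_s/2 = 1, [tt,s] = F_t - G_s/2 = 15, [tt,t] = G_t/2 = 9/2
Gamma^s_ij = (G*[ij,s] - F*[ij,t])/(EG - F^2), Gamma^t_ij = (E*[ij,t] - F*[ij,s])/(EG - F^2)
Gamma_sss = 6304/7699, Gamma_sst = -360/7699, Gamma_stt = 2160/7699, Gamma_tss = -14505/7699, Gamma_tst = 2714/7699, Gamma_ttt = 6813/7699
d^2s/dtau^2 = -(Gamma_sss*(3/2)^2 + 2*Gamma_sst*(3/2)*(9/8) + Gamma_stt*(9/8)^2) = -62811/30796
d^2t/dtau^2 = -(Gamma_tss*(3/2)^2 + 2*Gamma_tst*(3/2)*(9/8) + Gamma_ttt*(9/8)^2) = 950643/492736

Answer: Gamma_sss = 6304/7699, Gamma_sst = -360/7699, Gamma_stt = 2160/7699, Gamma_tss = -14505/7699, Gamma_tst = 2714/7699, Gamma_ttt = 6813/7699; accelerations (d^2s/dtau^2, d^2t/dtau^2) = (-62811/30796, 950643/492736)


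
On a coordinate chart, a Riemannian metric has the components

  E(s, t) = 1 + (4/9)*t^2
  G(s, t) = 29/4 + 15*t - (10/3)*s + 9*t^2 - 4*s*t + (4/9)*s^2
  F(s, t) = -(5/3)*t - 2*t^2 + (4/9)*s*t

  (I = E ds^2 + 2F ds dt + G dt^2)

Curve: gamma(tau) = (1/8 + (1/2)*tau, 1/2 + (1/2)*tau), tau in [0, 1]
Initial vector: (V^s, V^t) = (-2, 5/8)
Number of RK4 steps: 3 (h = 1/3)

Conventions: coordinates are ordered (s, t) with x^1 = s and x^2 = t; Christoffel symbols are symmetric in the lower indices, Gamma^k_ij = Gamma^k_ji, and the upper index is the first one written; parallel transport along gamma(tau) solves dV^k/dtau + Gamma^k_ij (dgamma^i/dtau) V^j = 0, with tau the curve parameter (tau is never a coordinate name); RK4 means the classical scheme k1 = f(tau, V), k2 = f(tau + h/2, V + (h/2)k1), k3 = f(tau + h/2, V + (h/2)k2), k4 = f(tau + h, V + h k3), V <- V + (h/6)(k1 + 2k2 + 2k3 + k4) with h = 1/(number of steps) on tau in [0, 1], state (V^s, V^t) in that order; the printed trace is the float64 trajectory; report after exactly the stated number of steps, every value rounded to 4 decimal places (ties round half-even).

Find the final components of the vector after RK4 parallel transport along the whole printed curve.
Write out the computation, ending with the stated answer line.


gamma'(tau) = (1/2, 1/2); f(tau, V)^k = -Gamma^k_ij(gamma(tau)) gamma'^i(tau) V^j; h = 1/3; intermediate values shown to 6 dp
curve data and Christoffel symbols at the stage parameters:
  tau = 0.000000: gamma = (0.125000, 0.500000), gamma' = (0.500000, 0.500000); Gamma_sss = 0.000000, Gamma_sst = 0.013508, Gamma_stt = -0.060785, Gamma_tss = 0.000000, Gamma_tst = -0.158717, Gamma_ttt = 0.714225
  tau = 0.166667: gamma = (0.208333, 0.583333), gamma' = (0.500000, 0.500000); Gamma_sss = 0.000000, Gamma_sst = 0.014361, Gamma_stt = -0.064626, Gamma_tss = 0.000000, Gamma_tst = -0.151821, Gamma_ttt = 0.683194
  tau = 0.333333: gamma = (0.291667, 0.666667), gamma' = (0.500000, 0.500000); Gamma_sss = 0.000000, Gamma_sst = 0.015013, Gamma_stt = -0.067561, Gamma_tss = 0.000000, Gamma_tst = -0.145443, Gamma_ttt = 0.654494
  tau = 0.500000: gamma = (0.375000, 0.750000), gamma' = (0.500000, 0.500000); Gamma_sss = 0.000000, Gamma_sst = 0.015504, Gamma_stt = -0.069767, Gamma_tss = 0.000000, Gamma_tst = -0.139535, Gamma_ttt = 0.627907
  tau = 0.666667: gamma = (0.458333, 0.833333), gamma' = (0.500000, 0.500000); Gamma_sss = 0.000000, Gamma_sst = 0.015864, Gamma_stt = -0.071388, Gamma_tss = 0.000000, Gamma_tst = -0.134052, Gamma_ttt = 0.603232
  tau = 0.833333: gamma = (0.541667, 0.916667), gamma' = (0.500000, 0.500000); Gamma_sss = 0.000000, Gamma_sst = 0.016119, Gamma_stt = -0.072536, Gamma_tss = 0.000000, Gamma_tst = -0.128953, Gamma_ttt = 0.580291
  tau = 1.000000: gamma = (0.625000, 1.000000), gamma' = (0.500000, 0.500000); Gamma_sss = 0.000000, Gamma_sst = 0.016289, Gamma_stt = -0.073301, Gamma_tss = 0.000000, Gamma_tst = -0.124205, Gamma_ttt = 0.558921
step 0: V^s = -2.0000, V^t = 0.6250
step 1: k1 = (0.028282, -0.332313), k2 = (0.028643, -0.302802), k3 = (0.028767, -0.304104), k4 = (0.028699, -0.278024); V <- V + (h/6)(k1 + 2k2 + 2k3 + k4): V^s = -1.9905, V^t = 0.5237
step 2: k1 = (0.028700, -0.278034), k2 = (0.028343, -0.255090), k3 = (0.028448, -0.256028), k4 = (0.027882, -0.235601); V <- V + (h/6)(k1 + 2k2 + 2k3 + k4): V^s = -1.9810, V^t = 0.4383
step 3: k1 = (0.027882, -0.235607), k2 = (0.027186, -0.217485), k3 = (0.027272, -0.218174), k4 = (0.026482, -0.201928); V <- V + (h/6)(k1 + 2k2 + 2k3 + k4): V^s = -1.9719, V^t = 0.3656

Answer: V^s = -1.9719, V^t = 0.3656


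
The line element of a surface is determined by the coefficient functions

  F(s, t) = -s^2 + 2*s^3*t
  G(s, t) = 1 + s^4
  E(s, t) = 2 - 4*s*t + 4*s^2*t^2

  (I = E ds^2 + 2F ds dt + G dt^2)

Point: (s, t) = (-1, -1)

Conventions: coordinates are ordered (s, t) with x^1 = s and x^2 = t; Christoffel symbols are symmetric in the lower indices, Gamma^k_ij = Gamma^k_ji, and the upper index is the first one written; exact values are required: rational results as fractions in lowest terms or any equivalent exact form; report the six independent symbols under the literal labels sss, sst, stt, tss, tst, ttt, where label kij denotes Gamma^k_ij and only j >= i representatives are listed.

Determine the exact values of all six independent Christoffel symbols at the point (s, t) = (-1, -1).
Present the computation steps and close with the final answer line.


E = 2, F = 1, G = 2 at the point
E_s = -4, E_t = -4, F_s = -4, F_t = -2, G_s = -4, G_t = 0
EG - F^2 = 3;  g^inv = (1/3) * [[2, -1], [-1, 2]]
first-kind symbols [ij,l] = (1/2)(d_i g_jl + d_j g_il - d_l g_ij): [ss,s] = E_s/2 = -2, [ss,t] = F_s - E_t/2 = -2, [st,s] = E_t/2 = -2, [st,t] = G_s/2 = -2, [tt,s] = F_t - G_s/2 = 0, [tt,t] = G_t/2 = 0
Gamma^s_ij = (G*[ij,s] - F*[ij,t])/(EG - F^2), Gamma^t_ij = (E*[ij,t] - F*[ij,s])/(EG - F^2)

Answer: Gamma_sss = -2/3, Gamma_sst = -2/3, Gamma_stt = 0, Gamma_tss = -2/3, Gamma_tst = -2/3, Gamma_ttt = 0


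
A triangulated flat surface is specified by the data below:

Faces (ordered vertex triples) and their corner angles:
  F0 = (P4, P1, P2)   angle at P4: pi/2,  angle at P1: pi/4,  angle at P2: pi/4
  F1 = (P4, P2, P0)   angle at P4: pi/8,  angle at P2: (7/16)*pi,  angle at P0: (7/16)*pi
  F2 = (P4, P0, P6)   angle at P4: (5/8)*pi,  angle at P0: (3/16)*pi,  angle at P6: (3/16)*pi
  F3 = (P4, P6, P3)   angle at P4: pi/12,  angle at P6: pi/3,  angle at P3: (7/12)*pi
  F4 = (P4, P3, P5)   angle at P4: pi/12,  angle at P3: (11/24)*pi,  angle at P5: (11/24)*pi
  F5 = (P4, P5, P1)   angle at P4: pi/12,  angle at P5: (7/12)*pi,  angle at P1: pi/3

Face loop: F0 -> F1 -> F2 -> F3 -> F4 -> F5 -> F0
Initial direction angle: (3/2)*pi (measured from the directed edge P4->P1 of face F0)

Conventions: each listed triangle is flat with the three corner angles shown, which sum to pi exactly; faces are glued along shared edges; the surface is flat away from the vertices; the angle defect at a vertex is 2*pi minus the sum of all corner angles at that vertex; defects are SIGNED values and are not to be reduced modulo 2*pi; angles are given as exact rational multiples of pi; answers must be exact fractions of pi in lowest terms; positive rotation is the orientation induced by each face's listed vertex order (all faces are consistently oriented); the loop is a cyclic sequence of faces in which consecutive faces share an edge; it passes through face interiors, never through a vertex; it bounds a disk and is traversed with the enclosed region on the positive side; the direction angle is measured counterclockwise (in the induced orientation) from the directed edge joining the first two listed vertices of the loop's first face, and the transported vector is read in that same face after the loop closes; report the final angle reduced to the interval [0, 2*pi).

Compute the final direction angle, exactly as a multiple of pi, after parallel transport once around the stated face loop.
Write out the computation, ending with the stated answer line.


enclosed vertex P4: corner angles sum to (3/2)*pi, defect = 2*pi - (3/2)*pi = pi/2
the rotation equals the total enclosed defect, so the final angle is initial + defects (mod 2*pi)
final angle = (3/2)*pi + pi/2 = 0 (mod 2*pi)

Answer: final direction angle = 0


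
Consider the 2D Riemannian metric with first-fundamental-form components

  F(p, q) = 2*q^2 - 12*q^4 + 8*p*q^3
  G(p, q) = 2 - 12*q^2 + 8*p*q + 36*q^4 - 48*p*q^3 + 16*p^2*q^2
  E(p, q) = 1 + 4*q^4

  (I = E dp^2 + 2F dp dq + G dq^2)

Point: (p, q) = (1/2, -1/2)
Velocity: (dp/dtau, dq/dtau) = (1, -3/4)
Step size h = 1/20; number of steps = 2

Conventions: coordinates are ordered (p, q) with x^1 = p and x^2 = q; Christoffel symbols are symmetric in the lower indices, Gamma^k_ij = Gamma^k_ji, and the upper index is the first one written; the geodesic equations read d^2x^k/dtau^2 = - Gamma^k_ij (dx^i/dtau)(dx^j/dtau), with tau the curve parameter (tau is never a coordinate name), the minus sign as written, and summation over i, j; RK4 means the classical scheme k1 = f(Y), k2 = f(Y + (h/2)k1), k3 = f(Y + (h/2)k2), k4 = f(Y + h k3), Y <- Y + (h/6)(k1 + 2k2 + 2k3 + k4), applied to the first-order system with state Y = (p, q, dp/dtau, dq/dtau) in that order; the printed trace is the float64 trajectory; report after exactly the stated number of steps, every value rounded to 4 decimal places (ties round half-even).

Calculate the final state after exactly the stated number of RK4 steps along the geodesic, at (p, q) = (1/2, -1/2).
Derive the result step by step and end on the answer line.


f(Y) = (dp/dtau, dq/dtau, -Gamma^p_ij Y'^i Y'^j, -Gamma^q_ij Y'^i Y'^j) with the Gammas evaluated at the stage position; h = 0.050000; intermediate values shown to 6 dp
step 0: p = 0.5000, q = -0.5000, dp/dtau = 1.0000, dq/dtau = -0.7500
step 1:
  k1: at (p, q) = (0.500000, -0.500000), (dp/dtau, dq/dtau) = (1.000000, -0.750000); Gamma_ppp = 0.000000, Gamma_ppq = -0.285714, Gamma_pqq = 1.142857, Gamma_qpp = 0.000000, Gamma_qpq = 0.857143, Gamma_qqq = -3.428571; k1 = (1.000000, -0.750000, -1.071429, 3.214286)
  k2: at (p, q) = (0.525000, -0.518750), (dp/dtau, dq/dtau) = (0.973214, -0.669643); Gamma_ppp = 0.000000, Gamma_ppq = -0.266328, Gamma_pqq = 1.068519, Gamma_qpp = 0.000000, Gamma_qpq = 0.843210, Gamma_qqq = -3.382997; k2 = (0.973214, -0.669643, -0.826281, 2.616058)
  k3: at (p, q) = (0.524330, -0.516741), (dp/dtau, dq/dtau) = (0.979343, -0.684599); Gamma_ppp = 0.000000, Gamma_ppq = -0.267440, Gamma_pqq = 1.073687, Gamma_qpp = 0.000000, Gamma_qpq = 0.844271, Gamma_qqq = -3.389484; k3 = (0.979343, -0.684599, -0.861824, 2.720661)
  k4: at (p, q) = (0.548967, -0.534230), (dp/dtau, dq/dtau) = (0.956909, -0.613967); Gamma_ppp = 0.000000, Gamma_ppq = -0.249902, Gamma_pqq = 1.006501, Gamma_qpp = 0.000000, Gamma_qpq = 0.825490, Gamma_qqq = -3.324730; k4 = (0.956909, -0.613967, -0.673046, 2.223242)
  Y <- Y + (h/6)(k1 + 2k2 + 2k3 + k4): p = 0.5489, q = -0.5339, dp/dtau = 0.9573, dq/dtau = -0.6157
step 2:
  k1: at (p, q) = (0.548850, -0.533937), (dp/dtau, dq/dtau) = (0.957328, -0.615742); Gamma_ppp = 0.000000, Gamma_ppq = -0.250062, Gamma_pqq = 1.007234, Gamma_qpp = 0.000000, Gamma_qpq = 0.825711, Gamma_qqq = -3.325908; k1 = (0.957328, -0.615742, -0.676688, 2.234438)
  k2: at (p, q) = (0.572783, -0.549331), (dp/dtau, dq/dtau) = (0.940410, -0.559881); Gamma_ppp = 0.000000, Gamma_ppq = -0.234894, Gamma_pqq = 0.949603, Gamma_qpp = 0.000000, Gamma_qpq = 0.805324, Gamma_qqq = -3.255679; k2 = (0.940410, -0.559881, -0.545020, 1.868583)
  k3: at (p, q) = (0.572360, -0.547934), (dp/dtau, dq/dtau) = (0.943702, -0.569027); Gamma_ppp = 0.000000, Gamma_ppq = -0.235553, Gamma_pqq = 0.952714, Gamma_qpp = 0.000000, Gamma_qpq = 0.806482, Gamma_qqq = -3.261881; k3 = (0.943702, -0.569027, -0.561462, 1.922321)
  k4: at (p, q) = (0.596035, -0.562388), (dp/dtau, dq/dtau) = (0.929255, -0.519626); Gamma_ppp = 0.000000, Gamma_ppq = -0.221959, Gamma_pqq = 0.901116, Gamma_qpp = 0.000000, Gamma_qpq = 0.785465, Gamma_qqq = -3.188853; k4 = (0.929255, -0.519626, -0.457664, 1.619572)
  Y <- Y + (h/6)(k1 + 2k2 + 2k3 + k4): p = 0.5960, q = -0.5622, dp/dtau = 0.9294, dq/dtau = -0.5204

Answer: p = 0.5960, q = -0.5622, dp/dtau = 0.9294, dq/dtau = -0.5204


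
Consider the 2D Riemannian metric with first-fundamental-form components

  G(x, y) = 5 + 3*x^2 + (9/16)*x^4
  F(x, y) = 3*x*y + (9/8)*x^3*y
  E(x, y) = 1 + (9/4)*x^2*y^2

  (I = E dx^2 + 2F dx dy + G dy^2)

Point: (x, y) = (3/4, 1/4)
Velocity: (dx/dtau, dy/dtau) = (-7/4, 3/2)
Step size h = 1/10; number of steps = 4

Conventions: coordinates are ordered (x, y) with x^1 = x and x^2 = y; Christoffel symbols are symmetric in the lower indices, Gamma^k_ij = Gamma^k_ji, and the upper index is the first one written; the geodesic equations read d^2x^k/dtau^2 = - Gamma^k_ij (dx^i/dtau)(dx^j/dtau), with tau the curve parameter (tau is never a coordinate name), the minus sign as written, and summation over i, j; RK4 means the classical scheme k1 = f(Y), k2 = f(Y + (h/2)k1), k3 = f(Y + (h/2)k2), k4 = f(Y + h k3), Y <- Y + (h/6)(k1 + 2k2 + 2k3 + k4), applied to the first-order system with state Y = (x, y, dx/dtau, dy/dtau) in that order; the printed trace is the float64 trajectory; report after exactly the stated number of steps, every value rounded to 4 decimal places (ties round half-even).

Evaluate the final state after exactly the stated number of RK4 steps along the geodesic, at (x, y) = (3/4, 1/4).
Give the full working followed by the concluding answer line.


f(Y) = (dx/dtau, dy/dtau, -Gamma^x_ij Y'^i Y'^j, -Gamma^y_ij Y'^i Y'^j) with the Gammas evaluated at the stage position; h = 0.100000; intermediate values shown to 6 dp
step 0: x = 0.7500, y = 0.2500, dx/dtau = -1.7500, dy/dtau = 1.5000
step 1:
  k1: at (x, y) = (0.750000, 0.250000), (dx/dtau, dy/dtau) = (-1.750000, 1.500000); Gamma_xxx = 0.015187, Gamma_xxy = 0.045562, Gamma_xyy = 0.000000, Gamma_yxx = 0.130779, Gamma_yxy = 0.392336, Gamma_yyy = 0.000000; k1 = (-1.750000, 1.500000, 0.192688, 1.659255)
  k2: at (x, y) = (0.662500, 0.325000), (dx/dtau, dy/dtau) = (-1.740366, 1.582963); Gamma_xxx = 0.024114, Gamma_xxy = 0.049155, Gamma_xyy = 0.000000, Gamma_yxx = 0.173902, Gamma_yxy = 0.354493, Gamma_yyy = 0.000000; k2 = (-1.740366, 1.582963, 0.197799, 1.426482)
  k3: at (x, y) = (0.662982, 0.329148), (dx/dtau, dy/dtau) = (-1.740110, 1.571324); Gamma_xxx = 0.024732, Gamma_xxy = 0.049816, Gamma_xyy = 0.000000, Gamma_yxx = 0.176021, Gamma_yxy = 0.354549, Gamma_yyy = 0.000000; k3 = (-1.740110, 1.571324, 0.197533, 1.405878)
  k4: at (x, y) = (0.575989, 0.407132), (dx/dtau, dy/dtau) = (-1.730247, 1.640588); Gamma_xxx = 0.034755, Gamma_xxy = 0.049169, Gamma_xyy = 0.000000, Gamma_yxx = 0.222192, Gamma_yxy = 0.314345, Gamma_yyy = 0.000000; k4 = (-1.730247, 1.640588, 0.175098, 1.119425)
  Y <- Y + (h/6)(k1 + 2k2 + 2k3 + k4): x = 0.5760, y = 0.4075, dx/dtau = -1.7307, dy/dtau = 1.6407
step 2:
  k1: at (x, y) = (0.575980, 0.407486), (dx/dtau, dy/dtau) = (-1.730693, 1.640723); Gamma_xxx = 0.034814, Gamma_xxy = 0.049209, Gamma_xyy = 0.000000, Gamma_yxx = 0.222378, Gamma_yxy = 0.314330, Gamma_yyy = 0.000000; k1 = (-1.730693, 1.640723, 0.175189, 1.119048)
  k2: at (x, y) = (0.489445, 0.489522), (dx/dtau, dy/dtau) = (-1.721933, 1.696676); Gamma_xxx = 0.044879, Gamma_xxy = 0.044872, Gamma_xyy = 0.000000, Gamma_yxx = 0.272188, Gamma_yxy = 0.272145, Gamma_yyy = 0.000000; k2 = (-1.721933, 1.696676, 0.129125, 0.783125)
  k3: at (x, y) = (0.489883, 0.492320), (dx/dtau, dy/dtau) = (-1.724236, 1.679880); Gamma_xxx = 0.045410, Gamma_xxy = 0.045186, Gamma_xyy = 0.000000, Gamma_yxx = 0.273638, Gamma_yxy = 0.272284, Gamma_yyy = 0.000000; k3 = (-1.724236, 1.679880, 0.126756, 0.763823)
  k4: at (x, y) = (0.403556, 0.575474), (dx/dtau, dy/dtau) = (-1.718017, 1.717106); Gamma_xxx = 0.053460, Gamma_xxy = 0.037489, Gamma_xyy = 0.000000, Gamma_yxx = 0.325673, Gamma_yxy = 0.228381, Gamma_yyy = 0.000000; k4 = (-1.718017, 1.717106, 0.063396, 0.386205)
  Y <- Y + (h/6)(k1 + 2k2 + 2k3 + k4): x = 0.4036, y = 0.5760, dx/dtau = -1.7182, dy/dtau = 1.7174
step 3:
  k1: at (x, y) = (0.403629, 0.576002), (dx/dtau, dy/dtau) = (-1.718187, 1.717376); Gamma_xxx = 0.053563, Gamma_xxy = 0.037534, Gamma_xyy = 0.000000, Gamma_yxx = 0.325952, Gamma_yxy = 0.228408, Gamma_yyy = 0.000000; k1 = (-1.718187, 1.717376, 0.063382, 0.385699)
  k2: at (x, y) = (0.317720, 0.661870), (dx/dtau, dy/dtau) = (-1.715018, 1.736661); Gamma_xxx = 0.057907, Gamma_xxy = 0.027797, Gamma_xyy = 0.000000, Gamma_yxx = 0.381056, Gamma_yxy = 0.182920, Gamma_yyy = 0.000000; k2 = (-1.715018, 1.736661, -0.004738, -0.031178)
  k3: at (x, y) = (0.317878, 0.662835), (dx/dtau, dy/dtau) = (-1.718424, 1.715817); Gamma_xxx = 0.058097, Gamma_xxy = 0.027862, Gamma_xyy = 0.000000, Gamma_yxx = 0.381575, Gamma_yxy = 0.182994, Gamma_yyy = 0.000000; k3 = (-1.718424, 1.715817, -0.007258, -0.047671)
  k4: at (x, y) = (0.231787, 0.747583), (dx/dtau, dy/dtau) = (-1.718913, 1.712609); Gamma_xxx = 0.055726, Gamma_xxy = 0.017278, Gamma_xyy = 0.000000, Gamma_yxx = 0.437434, Gamma_yxy = 0.135626, Gamma_yyy = 0.000000; k4 = (-1.718913, 1.712609, -0.062926, -0.493952)
  Y <- Y + (h/6)(k1 + 2k2 + 2k3 + k4): x = 0.2319, y = 0.7483, dx/dtau = -1.7186, dy/dtau = 1.7129
step 4:
  k1: at (x, y) = (0.231896, 0.748251), (dx/dtau, dy/dtau) = (-1.718579, 1.712943); Gamma_xxx = 0.055848, Gamma_xxy = 0.017308, Gamma_xyy = 0.000000, Gamma_yxx = 0.437804, Gamma_yxy = 0.135683, Gamma_yyy = 0.000000; k1 = (-1.718579, 1.712943, -0.063043, -0.494204)
  k2: at (x, y) = (0.145967, 0.833898), (dx/dtau, dy/dtau) = (-1.721731, 1.688233); Gamma_xxx = 0.044803, Gamma_xxy = 0.007842, Gamma_xyy = 0.000000, Gamma_yxx = 0.494689, Gamma_yxy = 0.086591, Gamma_yyy = 0.000000; k2 = (-1.721731, 1.688233, -0.087221, -0.963047)
  k3: at (x, y) = (0.145810, 0.832662), (dx/dtau, dy/dtau) = (-1.722940, 1.664791); Gamma_xxx = 0.044625, Gamma_xxy = 0.007814, Gamma_xyy = 0.000000, Gamma_yxx = 0.493977, Gamma_yxy = 0.086502, Gamma_yyy = 0.000000; k3 = (-1.722940, 1.664791, -0.087641, -0.970152)
  k4: at (x, y) = (0.059602, 0.914730), (dx/dtau, dy/dtau) = (-1.727343, 1.615928); Gamma_xxx = 0.022364, Gamma_xxy = 0.001457, Gamma_xyy = 0.000000, Gamma_yxx = 0.547668, Gamma_yxy = 0.035685, Gamma_yyy = 0.000000; k4 = (-1.727343, 1.615928, -0.058594, -1.434873)
  Y <- Y + (h/6)(k1 + 2k2 + 2k3 + k4): x = 0.0596, y = 0.9155, dx/dtau = -1.7264, dy/dtau = 1.6164

Answer: x = 0.0596, y = 0.9155, dx/dtau = -1.7264, dy/dtau = 1.6164


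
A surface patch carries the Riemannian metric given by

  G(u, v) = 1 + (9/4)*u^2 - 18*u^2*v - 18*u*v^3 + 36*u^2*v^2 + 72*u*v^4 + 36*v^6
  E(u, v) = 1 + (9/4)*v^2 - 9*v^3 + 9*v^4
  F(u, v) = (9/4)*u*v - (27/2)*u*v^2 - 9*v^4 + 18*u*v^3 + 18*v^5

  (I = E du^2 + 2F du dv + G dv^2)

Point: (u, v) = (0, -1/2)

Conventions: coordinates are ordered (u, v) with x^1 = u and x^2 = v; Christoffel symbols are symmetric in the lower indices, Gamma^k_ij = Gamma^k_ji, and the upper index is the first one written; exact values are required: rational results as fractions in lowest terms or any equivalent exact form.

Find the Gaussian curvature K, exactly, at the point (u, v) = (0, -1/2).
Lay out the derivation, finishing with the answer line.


E = 13/4, F = -9/8, G = 25/16, EG - F^2 = 61/16 at the point
E_u = 0, E_v = -27/2, F_u = -27/4, F_v = 81/8, G_u = 27/4, G_v = -27/4
E_vv = 117/2, F_uv = 117/4, G_uu = 81/2
Evaluate Brioschi's two determinant matrices M1, M2 and divide by (EG - F^2)^2.
M1 = [[-E_vv/2 + F_uv - G_uu/2, E_u/2, F_u - E_v/2], [F_v - G_u/2, E, F], [G_v/2, F, G]] = [[-81/4, 0, 0], [27/4, 13/4, -9/8], [-27/8, -9/8, 25/16]]; det M1 = -4941/64
M2 = [[0, E_v/2, G_u/2], [E_v/2, E, F], [G_u/2, F, G]] = [[0, -27/4, 27/8], [-27/4, 13/4, -9/8], [27/8, -9/8, 25/16]]; det M2 = -3645/64
det M1 - det M2 = -81/4; K = -81/4 / (61/16)^2 = -5184/3721

Answer: K = -5184/3721


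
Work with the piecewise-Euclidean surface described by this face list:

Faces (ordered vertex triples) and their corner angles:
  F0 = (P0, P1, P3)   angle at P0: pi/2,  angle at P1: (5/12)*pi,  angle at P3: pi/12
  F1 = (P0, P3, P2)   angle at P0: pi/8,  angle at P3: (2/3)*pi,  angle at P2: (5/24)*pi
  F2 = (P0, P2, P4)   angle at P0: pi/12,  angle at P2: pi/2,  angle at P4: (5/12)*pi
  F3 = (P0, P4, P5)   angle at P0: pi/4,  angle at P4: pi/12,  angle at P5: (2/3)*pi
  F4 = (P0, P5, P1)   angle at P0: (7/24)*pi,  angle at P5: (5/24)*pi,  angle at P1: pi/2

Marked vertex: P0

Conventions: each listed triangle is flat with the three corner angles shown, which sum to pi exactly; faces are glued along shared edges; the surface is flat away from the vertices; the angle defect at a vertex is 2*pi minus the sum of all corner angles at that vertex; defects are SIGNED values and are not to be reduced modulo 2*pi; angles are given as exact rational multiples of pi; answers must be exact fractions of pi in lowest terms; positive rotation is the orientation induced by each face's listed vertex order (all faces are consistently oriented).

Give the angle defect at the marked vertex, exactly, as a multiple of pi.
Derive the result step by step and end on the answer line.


Sum of corner angles at P0: (5/4)*pi
defect = 2*pi - (5/4)*pi

Answer: defect(P0) = (3/4)*pi


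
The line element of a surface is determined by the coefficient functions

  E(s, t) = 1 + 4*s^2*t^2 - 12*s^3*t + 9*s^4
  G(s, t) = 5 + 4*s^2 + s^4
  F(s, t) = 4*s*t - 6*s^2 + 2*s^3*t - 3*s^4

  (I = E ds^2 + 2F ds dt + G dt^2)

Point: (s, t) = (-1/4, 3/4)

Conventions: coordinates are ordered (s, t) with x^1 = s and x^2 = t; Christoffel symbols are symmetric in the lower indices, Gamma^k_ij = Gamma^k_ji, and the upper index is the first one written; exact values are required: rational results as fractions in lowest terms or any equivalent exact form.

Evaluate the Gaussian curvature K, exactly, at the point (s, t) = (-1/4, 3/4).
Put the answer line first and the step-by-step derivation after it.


Answer: K = -4096/508369

E = 337/256, F = -297/256, G = 1345/256, EG - F^2 = 713/128 at the point
E_s = -27/8, E_t = 9/16, F_s = 207/32, F_t = -33/32, G_s = -33/16, G_t = 0
E_tt = 1/2, F_st = 35/8, G_ss = 35/4
Compute both Brioschi determinants and normalise by (EG - F^2)^2.
M1 = [[-E_tt/2 + F_st - G_ss/2, E_s/2, F_s - E_t/2], [F_t - G_s/2, E, F], [G_t/2, F, G]] = [[-1/4, -27/16, 99/16], [0, 337/256, -297/256], [0, -297/256, 1345/256]]; det M1 = -713/512
M2 = [[0, E_t/2, G_s/2], [E_t/2, E, F], [G_s/2, F, G]] = [[0, 9/32, -33/32], [9/32, 337/256, -297/256], [-33/32, -297/256, 1345/256]]; det M2 = -585/512
det M1 - det M2 = -1/4; K = -1/4 / (713/128)^2 = -4096/508369


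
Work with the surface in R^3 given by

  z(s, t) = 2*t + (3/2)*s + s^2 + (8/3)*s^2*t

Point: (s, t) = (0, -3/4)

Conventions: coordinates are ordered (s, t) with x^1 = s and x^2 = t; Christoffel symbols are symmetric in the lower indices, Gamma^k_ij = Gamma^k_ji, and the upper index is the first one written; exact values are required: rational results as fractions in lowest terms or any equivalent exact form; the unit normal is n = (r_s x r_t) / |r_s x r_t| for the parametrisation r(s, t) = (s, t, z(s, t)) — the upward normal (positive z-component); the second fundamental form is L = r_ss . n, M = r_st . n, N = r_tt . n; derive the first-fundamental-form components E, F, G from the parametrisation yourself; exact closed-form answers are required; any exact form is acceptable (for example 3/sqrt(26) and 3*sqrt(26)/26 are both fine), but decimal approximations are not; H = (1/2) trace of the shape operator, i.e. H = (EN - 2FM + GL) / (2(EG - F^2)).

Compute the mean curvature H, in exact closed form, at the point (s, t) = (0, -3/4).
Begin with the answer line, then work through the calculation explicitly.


Answer: H = -40*sqrt(29)/841

z_s = 3/2, z_t = 2, z_ss = -2, z_st = 0, z_tt = 0
E = 13/4, F = 3, G = 5; answer radicand W^2 = 29/4
unnormalised second-form numerators: l = -2, m = 0, n = 0; L = l/sqrt(29/4), and similarly M = m/sqrt(W^2), N = n/sqrt(W^2)
H = (E*n - 2*F*m + G*l) / (2*(EG - F^2)*sqrt(W^2)); E*n - 2*F*m + G*l = -10, EG - F^2 = 29/4, so H = (-20/29)/sqrt(29/4)


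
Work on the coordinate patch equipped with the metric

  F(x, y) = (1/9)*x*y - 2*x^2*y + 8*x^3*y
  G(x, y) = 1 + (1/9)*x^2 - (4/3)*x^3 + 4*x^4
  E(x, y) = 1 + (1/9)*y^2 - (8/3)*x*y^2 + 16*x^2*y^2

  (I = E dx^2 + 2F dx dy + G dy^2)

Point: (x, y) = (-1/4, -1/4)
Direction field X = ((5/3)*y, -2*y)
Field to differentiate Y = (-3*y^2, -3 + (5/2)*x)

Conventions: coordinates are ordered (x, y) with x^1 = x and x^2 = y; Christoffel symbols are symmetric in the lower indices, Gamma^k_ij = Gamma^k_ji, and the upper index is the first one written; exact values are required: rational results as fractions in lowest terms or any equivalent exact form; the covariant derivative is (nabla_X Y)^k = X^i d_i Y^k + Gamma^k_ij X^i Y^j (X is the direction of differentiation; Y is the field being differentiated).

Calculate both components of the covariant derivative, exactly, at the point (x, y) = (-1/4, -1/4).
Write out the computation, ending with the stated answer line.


E = 10/9, F = 5/72, G = 601/576 at the point
E_x = -2/3, E_y = -8/9, F_x = -47/72, F_y = -5/18, G_x = -5/9, G_y = 0
EG - F^2 = 665/576;  g^inv = (576/665) * [[601/576, -5/72], [-5/72, 10/9]]
first-kind symbols [ij,l] = (1/2)(d_i g_jl + d_j g_il - d_l g_ij): [xx,x] = E_x/2 = -1/3, [xx,y] = F_x - E_y/2 = -5/24, [xy,x] = E_y/2 = -4/9, [xy,y] = G_x/2 = -5/18, [yy,x] = F_y - G_x/2 = 0, [yy,y] = G_y/2 = 0
Gamma^x_ij = (G*[ij,x] - F*[ij,y])/(EG - F^2), Gamma^y_ij = (E*[ij,y] - F*[ij,x])/(EG - F^2)
Gamma_xxx = -192/665, Gamma_xxy = -256/665, Gamma_xyy = 0, Gamma_yxx = -24/133, Gamma_yxy = -32/133, Gamma_yyy = 0
X = (-5/12, 1/2), Y = (-3/16, -29/8) at the point

Answer: (nabla_X Y)^x = 1453/7980, (nabla_X Y)^y = -743/532


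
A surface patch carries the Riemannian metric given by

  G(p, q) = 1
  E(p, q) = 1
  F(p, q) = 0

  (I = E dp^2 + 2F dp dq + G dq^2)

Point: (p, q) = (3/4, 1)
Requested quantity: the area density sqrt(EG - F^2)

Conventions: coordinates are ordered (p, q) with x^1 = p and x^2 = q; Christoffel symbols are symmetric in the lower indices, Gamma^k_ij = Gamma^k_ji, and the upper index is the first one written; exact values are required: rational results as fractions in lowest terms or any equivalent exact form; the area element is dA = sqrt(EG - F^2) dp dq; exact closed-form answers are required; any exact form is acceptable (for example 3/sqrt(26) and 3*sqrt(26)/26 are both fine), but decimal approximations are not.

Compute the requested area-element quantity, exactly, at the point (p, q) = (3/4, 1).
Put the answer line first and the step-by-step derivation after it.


Answer: sqrt(EG - F^2) = 1

E = 1, F = 0, G = 1; EG - F^2 = 1


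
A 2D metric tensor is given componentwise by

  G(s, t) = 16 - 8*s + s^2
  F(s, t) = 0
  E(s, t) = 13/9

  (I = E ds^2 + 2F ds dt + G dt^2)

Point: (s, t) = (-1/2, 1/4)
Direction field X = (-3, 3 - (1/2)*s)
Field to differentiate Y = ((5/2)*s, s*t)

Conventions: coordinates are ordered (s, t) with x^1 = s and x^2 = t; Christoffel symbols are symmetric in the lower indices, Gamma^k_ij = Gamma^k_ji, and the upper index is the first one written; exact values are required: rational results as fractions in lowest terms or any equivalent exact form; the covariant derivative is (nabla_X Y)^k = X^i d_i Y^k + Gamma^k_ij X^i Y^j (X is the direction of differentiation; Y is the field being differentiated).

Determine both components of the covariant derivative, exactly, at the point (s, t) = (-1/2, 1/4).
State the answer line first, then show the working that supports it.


Answer: (nabla_X Y)^s = -561/64, (nabla_X Y)^t = -14/9

E = 13/9, F = 0, G = 81/4 at the point
E_s = 0, E_t = 0, F_s = 0, F_t = 0, G_s = -9, G_t = 0
EG - F^2 = 117/4;  g^inv = (4/117) * [[81/4, 0], [0, 13/9]]
first-kind symbols [ij,l] = (1/2)(d_i g_jl + d_j g_il - d_l g_ij): [ss,s] = E_s/2 = 0, [ss,t] = F_s - E_t/2 = 0, [st,s] = E_t/2 = 0, [st,t] = G_s/2 = -9/2, [tt,s] = F_t - G_s/2 = 9/2, [tt,t] = G_t/2 = 0
Gamma^s_ij = (G*[ij,s] - F*[ij,t])/(EG - F^2), Gamma^t_ij = (E*[ij,t] - F*[ij,s])/(EG - F^2)
Gamma_sss = 0, Gamma_sst = 0, Gamma_stt = 81/26, Gamma_tss = 0, Gamma_tst = -2/9, Gamma_ttt = 0
X = (-3, 13/4), Y = (-5/4, -1/8) at the point


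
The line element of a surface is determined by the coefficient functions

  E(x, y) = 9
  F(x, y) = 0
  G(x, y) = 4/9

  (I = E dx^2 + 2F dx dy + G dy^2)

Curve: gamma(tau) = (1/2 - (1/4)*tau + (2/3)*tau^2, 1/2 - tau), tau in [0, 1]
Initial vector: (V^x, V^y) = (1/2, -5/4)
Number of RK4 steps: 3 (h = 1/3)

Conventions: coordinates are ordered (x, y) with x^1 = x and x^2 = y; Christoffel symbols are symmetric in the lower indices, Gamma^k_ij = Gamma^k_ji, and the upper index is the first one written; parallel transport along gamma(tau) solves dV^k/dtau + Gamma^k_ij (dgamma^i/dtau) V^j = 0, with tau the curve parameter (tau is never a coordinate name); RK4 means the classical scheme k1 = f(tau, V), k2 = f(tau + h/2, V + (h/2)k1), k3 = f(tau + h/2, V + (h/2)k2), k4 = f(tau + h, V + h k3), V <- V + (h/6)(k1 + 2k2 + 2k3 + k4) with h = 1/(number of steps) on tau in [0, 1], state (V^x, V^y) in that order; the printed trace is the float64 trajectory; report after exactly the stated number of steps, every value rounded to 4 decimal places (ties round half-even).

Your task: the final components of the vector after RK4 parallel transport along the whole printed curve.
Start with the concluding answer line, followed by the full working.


Answer: V^x = 0.5000, V^y = -1.2500

gamma'(tau) = (-1/4 + (4/3)*tau, -1); f(tau, V)^k = -Gamma^k_ij(gamma(tau)) gamma'^i(tau) V^j; h = 1/3; intermediate values shown to 6 dp
curve data and Christoffel symbols at the stage parameters:
  tau = 0.000000: gamma = (0.500000, 0.500000), gamma' = (-0.250000, -1.000000); Gamma_xxx = 0.000000, Gamma_xxy = 0.000000, Gamma_xyy = 0.000000, Gamma_yxx = 0.000000, Gamma_yxy = 0.000000, Gamma_yyy = 0.000000
  tau = 0.166667: gamma = (0.476852, 0.333333), gamma' = (-0.027778, -1.000000); Gamma_xxx = 0.000000, Gamma_xxy = 0.000000, Gamma_xyy = 0.000000, Gamma_yxx = 0.000000, Gamma_yxy = 0.000000, Gamma_yyy = 0.000000
  tau = 0.333333: gamma = (0.490741, 0.166667), gamma' = (0.194444, -1.000000); Gamma_xxx = 0.000000, Gamma_xxy = 0.000000, Gamma_xyy = 0.000000, Gamma_yxx = 0.000000, Gamma_yxy = 0.000000, Gamma_yyy = 0.000000
  tau = 0.500000: gamma = (0.541667, 0.000000), gamma' = (0.416667, -1.000000); Gamma_xxx = 0.000000, Gamma_xxy = 0.000000, Gamma_xyy = 0.000000, Gamma_yxx = 0.000000, Gamma_yxy = 0.000000, Gamma_yyy = 0.000000
  tau = 0.666667: gamma = (0.629630, -0.166667), gamma' = (0.638889, -1.000000); Gamma_xxx = 0.000000, Gamma_xxy = 0.000000, Gamma_xyy = 0.000000, Gamma_yxx = 0.000000, Gamma_yxy = 0.000000, Gamma_yyy = 0.000000
  tau = 0.833333: gamma = (0.754630, -0.333333), gamma' = (0.861111, -1.000000); Gamma_xxx = 0.000000, Gamma_xxy = 0.000000, Gamma_xyy = 0.000000, Gamma_yxx = 0.000000, Gamma_yxy = 0.000000, Gamma_yyy = 0.000000
  tau = 1.000000: gamma = (0.916667, -0.500000), gamma' = (1.083333, -1.000000); Gamma_xxx = 0.000000, Gamma_xxy = 0.000000, Gamma_xyy = 0.000000, Gamma_yxx = 0.000000, Gamma_yxy = 0.000000, Gamma_yyy = 0.000000
step 0: V^x = 0.5000, V^y = -1.2500
step 1: k1 = (0.000000, 0.000000), k2 = (0.000000, 0.000000), k3 = (0.000000, 0.000000), k4 = (0.000000, 0.000000); V <- V + (h/6)(k1 + 2k2 + 2k3 + k4): V^x = 0.5000, V^y = -1.2500
step 2: k1 = (0.000000, 0.000000), k2 = (0.000000, 0.000000), k3 = (0.000000, 0.000000), k4 = (0.000000, 0.000000); V <- V + (h/6)(k1 + 2k2 + 2k3 + k4): V^x = 0.5000, V^y = -1.2500
step 3: k1 = (0.000000, 0.000000), k2 = (0.000000, 0.000000), k3 = (0.000000, 0.000000), k4 = (0.000000, 0.000000); V <- V + (h/6)(k1 + 2k2 + 2k3 + k4): V^x = 0.5000, V^y = -1.2500


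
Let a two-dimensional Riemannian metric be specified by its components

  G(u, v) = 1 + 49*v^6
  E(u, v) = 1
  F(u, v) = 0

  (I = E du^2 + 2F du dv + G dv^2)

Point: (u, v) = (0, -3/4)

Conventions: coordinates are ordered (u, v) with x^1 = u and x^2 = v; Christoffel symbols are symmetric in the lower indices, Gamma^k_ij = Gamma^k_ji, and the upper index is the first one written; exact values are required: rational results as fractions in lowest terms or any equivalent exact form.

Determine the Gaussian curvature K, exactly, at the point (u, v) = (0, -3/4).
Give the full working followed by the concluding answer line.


E = 1, F = 0, G = 39817/4096, EG - F^2 = 39817/4096 at the point
E_u = 0, E_v = 0, F_u = 0, F_v = 0, G_u = 0, G_v = -35721/512
E_vv = 0, F_uv = 0, G_uu = 0
By Brioschi, K is (det M1 - det M2) divided by (EG - F^2) squared.
M1 = [[-E_vv/2 + F_uv - G_uu/2, E_u/2, F_u - E_v/2], [F_v - G_u/2, E, F], [G_v/2, F, G]] = [[0, 0, 0], [0, 1, 0], [-35721/1024, 0, 39817/4096]]; det M1 = 0
M2 = [[0, E_v/2, G_u/2], [E_v/2, E, F], [G_u/2, F, G]] = [[0, 0, 0], [0, 1, 0], [0, 0, 39817/4096]]; det M2 = 0
det M1 - det M2 = 0; K = 0 / (39817/4096)^2 = 0

Answer: K = 0


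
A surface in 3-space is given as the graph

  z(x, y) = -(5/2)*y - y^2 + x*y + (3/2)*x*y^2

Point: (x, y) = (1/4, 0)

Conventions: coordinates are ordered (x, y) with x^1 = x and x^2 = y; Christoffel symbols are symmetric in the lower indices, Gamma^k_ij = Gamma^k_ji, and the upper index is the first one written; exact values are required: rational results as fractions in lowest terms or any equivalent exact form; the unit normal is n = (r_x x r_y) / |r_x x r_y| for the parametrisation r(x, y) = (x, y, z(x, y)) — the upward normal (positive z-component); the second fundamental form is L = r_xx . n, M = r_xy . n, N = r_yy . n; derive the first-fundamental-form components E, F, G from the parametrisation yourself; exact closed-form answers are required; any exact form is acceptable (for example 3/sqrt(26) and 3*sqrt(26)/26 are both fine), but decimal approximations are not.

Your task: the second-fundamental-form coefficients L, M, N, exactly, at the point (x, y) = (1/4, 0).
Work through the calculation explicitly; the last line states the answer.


z_x = 0, z_y = -9/4, z_xx = 0, z_xy = 1, z_yy = -5/4
E = 1, F = 0, G = 97/16; answer radicand W^2 = 97/16
unnormalised second-form numerators: l = 0, m = 1, n = -5/4; L = l/sqrt(97/16), and similarly M = m/sqrt(W^2), N = n/sqrt(W^2)

Answer: L = 0, M = 4*sqrt(97)/97, N = -5*sqrt(97)/97


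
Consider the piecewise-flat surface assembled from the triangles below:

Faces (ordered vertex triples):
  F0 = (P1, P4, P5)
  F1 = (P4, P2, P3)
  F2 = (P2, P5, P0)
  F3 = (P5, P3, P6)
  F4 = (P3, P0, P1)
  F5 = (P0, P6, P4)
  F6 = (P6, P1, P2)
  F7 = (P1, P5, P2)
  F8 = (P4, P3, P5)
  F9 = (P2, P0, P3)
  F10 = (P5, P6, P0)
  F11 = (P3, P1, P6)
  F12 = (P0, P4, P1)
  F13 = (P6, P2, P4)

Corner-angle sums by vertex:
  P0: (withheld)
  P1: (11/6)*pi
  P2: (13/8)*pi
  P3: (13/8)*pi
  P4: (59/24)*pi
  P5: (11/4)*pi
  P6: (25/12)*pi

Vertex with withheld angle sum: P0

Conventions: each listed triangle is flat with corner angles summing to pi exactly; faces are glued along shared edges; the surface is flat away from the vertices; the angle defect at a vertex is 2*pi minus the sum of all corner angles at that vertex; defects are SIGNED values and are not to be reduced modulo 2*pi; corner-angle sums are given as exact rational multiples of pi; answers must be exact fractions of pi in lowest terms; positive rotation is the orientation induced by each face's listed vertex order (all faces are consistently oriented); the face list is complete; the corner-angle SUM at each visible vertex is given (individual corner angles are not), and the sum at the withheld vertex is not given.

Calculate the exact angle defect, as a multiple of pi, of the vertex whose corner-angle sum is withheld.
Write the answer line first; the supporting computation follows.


Answer: defect(P0) = (3/8)*pi

V = 7, E = 21, F = 14; chi = V - E + F = 0
Gauss-Bonnet: total defect = 2*pi*chi = 0; visible defects sum to (-3/8)*pi


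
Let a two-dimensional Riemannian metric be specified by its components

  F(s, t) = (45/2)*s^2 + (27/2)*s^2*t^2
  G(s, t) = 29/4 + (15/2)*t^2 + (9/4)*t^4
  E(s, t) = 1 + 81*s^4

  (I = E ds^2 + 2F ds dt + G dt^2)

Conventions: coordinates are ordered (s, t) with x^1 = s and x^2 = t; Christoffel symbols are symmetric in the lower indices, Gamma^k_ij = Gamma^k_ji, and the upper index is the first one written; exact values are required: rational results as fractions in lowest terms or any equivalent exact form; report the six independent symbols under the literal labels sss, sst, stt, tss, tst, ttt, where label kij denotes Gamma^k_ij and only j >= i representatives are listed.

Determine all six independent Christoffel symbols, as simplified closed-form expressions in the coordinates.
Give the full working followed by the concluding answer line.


E = 1 + 81*s^4; F = (45/2)*s^2 + (27/2)*s^2*t^2; G = 29/4 + (15/2)*t^2 + (9/4)*t^4
Gamma^k_ij = (1/2) g^{kl} (d_i g_jl + d_j g_il - d_l g_ij), with g^inv = (1/(EG-F^2)) [[G, -F], [-F, E]]
first partials: E_s = 324*s^3, E_t = 0, F_s = 45*s + 27*s*t^2, F_t = 27*s^2*t, G_s = 0, G_t = 15*t + 9*t^3
D = EG - F^2 = 29/4 + (15/2)*t^2 + (9/4)*t^4 + 81*s^4
expanded: Gamma^s_ss = (G E_s - 2F F_s + F E_t)/(2D), Gamma^s_st = (G E_t - F G_s)/(2D), Gamma^s_tt = (2G F_t - G G_s - F G_t)/(2D), Gamma^t_ss = (2E F_s - E E_t - F E_s)/(2D), Gamma^t_st = (E G_s - F E_t)/(2D), Gamma^t_tt = (E G_t - 2F F_t + F G_s)/(2D); substitute and cancel common factors

Answer: Gamma_sss = 648*s^3/(324*s^4 + 9*t^4 + 30*t^2 + 29), Gamma_sst = 0, Gamma_stt = 108*s^2*t/(324*s^4 + 9*t^4 + 30*t^2 + 29), Gamma_tss = (108*s*t^2 + 180*s)/(324*s^4 + 9*t^4 + 30*t^2 + 29), Gamma_tst = 0, Gamma_ttt = (18*t^3 + 30*t)/(324*s^4 + 9*t^4 + 30*t^2 + 29)


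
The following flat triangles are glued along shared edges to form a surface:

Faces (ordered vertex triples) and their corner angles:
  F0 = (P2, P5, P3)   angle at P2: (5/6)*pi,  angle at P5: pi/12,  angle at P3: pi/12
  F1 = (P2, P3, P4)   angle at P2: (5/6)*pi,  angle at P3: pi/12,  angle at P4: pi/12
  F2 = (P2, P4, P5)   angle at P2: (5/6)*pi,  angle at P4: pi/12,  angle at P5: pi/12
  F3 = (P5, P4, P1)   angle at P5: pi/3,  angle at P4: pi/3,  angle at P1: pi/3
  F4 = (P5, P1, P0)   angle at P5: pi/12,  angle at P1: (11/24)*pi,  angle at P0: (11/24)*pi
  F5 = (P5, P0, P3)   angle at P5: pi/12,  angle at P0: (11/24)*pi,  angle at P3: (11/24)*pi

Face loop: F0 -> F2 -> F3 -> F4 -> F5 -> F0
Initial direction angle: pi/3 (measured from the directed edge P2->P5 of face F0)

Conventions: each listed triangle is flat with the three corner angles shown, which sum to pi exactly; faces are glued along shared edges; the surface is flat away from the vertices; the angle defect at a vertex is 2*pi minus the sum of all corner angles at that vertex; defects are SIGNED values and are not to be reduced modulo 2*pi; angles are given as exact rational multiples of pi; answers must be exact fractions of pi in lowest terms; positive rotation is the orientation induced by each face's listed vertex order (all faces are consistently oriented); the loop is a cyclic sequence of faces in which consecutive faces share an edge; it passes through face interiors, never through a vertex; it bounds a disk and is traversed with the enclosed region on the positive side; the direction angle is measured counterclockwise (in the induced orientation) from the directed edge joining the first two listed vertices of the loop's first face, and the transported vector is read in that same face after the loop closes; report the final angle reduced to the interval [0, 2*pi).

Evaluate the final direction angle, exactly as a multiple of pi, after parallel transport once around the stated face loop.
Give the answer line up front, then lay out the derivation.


Answer: final direction angle = (5/3)*pi

enclosed vertex P5: corner angles sum to (2/3)*pi, defect = 2*pi - (2/3)*pi = (4/3)*pi
transport around the loop rotates by the sum of enclosed defects; add to the initial angle mod 2*pi
final angle = pi/3 + (4/3)*pi = (5/3)*pi (mod 2*pi)
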